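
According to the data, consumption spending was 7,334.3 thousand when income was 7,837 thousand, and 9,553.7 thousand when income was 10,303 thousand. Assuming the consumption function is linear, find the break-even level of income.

Y = 2810

MPC = (9553.7 − 7334.3)/(10303 − 7837) = 2219.4/2466 = 0.9
a = 7334.3 − 0.9(7837) = 7334.3 − 7053.3 = 281
Break-even: Y = a/(1−MPC) = 281/0.1 = 2810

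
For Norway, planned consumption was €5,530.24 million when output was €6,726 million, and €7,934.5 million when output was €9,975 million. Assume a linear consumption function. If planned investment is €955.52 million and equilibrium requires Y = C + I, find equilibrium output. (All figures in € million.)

Y = 5802

MPC = (7934.5 − 5530.24)/(9975 − 6726) = 2404.26/3249 = 0.74
a = 5530.24 − 0.74(6726) = 553
Equilibrium: Y = 553 + 0.74Y + 955.52
0.26Y = 1508.52, so Y = 1508.52/0.26 = 5802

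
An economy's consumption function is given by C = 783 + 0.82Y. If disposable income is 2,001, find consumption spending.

C = 2423.82

C = 783 + 0.82(2001) = 783 + 1640.82 = 2423.82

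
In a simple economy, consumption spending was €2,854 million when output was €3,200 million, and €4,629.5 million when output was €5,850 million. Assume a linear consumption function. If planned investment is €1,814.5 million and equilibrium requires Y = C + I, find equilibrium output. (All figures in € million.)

Y = 7650

MPC = (4629.5 − 2854)/(5850 − 3200) = 1775.5/2650 = 0.67
a = 2854 − 0.67(3200) = 710
Equilibrium: Y = 710 + 0.67Y + 1814.5
0.33Y = 2524.5, so Y = 2524.5/0.33 = 7650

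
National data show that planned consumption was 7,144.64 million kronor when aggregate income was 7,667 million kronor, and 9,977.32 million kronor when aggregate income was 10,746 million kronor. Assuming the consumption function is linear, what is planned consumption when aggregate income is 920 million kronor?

MPC = (9977.32 − 7144.64)/(10746 − 7667) = 2832.68/3079 = 0.92
a = 7144.64 − 0.92(7667) = 7144.64 − 7053.64 = 91
C = 91 + 0.92(920) = 91 + 846.4 = 937.4

C = 937.4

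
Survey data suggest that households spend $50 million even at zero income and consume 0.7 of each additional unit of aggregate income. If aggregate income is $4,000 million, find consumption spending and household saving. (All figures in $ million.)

C = 2850; S = 1150

C = 50 + 0.7(4000) = 50 + 2800 = 2850
S = Y − C = 4000 − 2850 = 1150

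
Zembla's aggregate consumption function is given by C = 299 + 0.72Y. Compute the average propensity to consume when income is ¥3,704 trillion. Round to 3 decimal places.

APC = 0.801

C = 299 + 0.72(3704) = 2965.88
APC = C/Y = 2965.88/3704 = 0.801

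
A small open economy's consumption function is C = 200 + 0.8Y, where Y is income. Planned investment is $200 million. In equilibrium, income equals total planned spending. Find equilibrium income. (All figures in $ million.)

Y = 2000

Y = C + I = 200 + 0.8Y + 200
Y − 0.8Y = 400
0.2Y = 400, so Y = 400/0.2 = 2000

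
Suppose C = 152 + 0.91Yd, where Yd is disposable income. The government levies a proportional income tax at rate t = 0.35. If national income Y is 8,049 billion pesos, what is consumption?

C = 4912.9835

Yd = (1 − 0.35)(8049) = 0.65(8049) = 5231.85
C = 152 + 0.91(5231.85) = 152 + 4760.9835 = 4912.9835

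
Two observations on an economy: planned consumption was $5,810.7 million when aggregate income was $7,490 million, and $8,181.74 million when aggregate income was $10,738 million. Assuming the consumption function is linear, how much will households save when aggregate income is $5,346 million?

S = 1100.42

MPC = (8181.74 − 5810.7)/(10738 − 7490) = 2371.04/3248 = 0.73
a = 5810.7 − 0.73(7490) = 5810.7 − 5467.7 = 343
C = 343 + 0.73(5346) = 4245.58
S = 5346 − 4245.58 = 1100.42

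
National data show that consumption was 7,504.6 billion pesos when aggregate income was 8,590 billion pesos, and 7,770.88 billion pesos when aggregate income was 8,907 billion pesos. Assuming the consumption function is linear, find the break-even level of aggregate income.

Y = 1806.25

MPC = (7770.88 − 7504.6)/(8907 − 8590) = 266.28/317 = 0.84
a = 7504.6 − 0.84(8590) = 7504.6 − 7215.6 = 289
Break-even: Y = a/(1−MPC) = 289/0.16 = 1806.25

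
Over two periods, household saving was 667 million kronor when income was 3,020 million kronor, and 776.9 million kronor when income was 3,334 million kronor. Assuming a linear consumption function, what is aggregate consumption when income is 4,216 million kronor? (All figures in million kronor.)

MPS = ΔS/ΔY = (776.9 − 667)/(3334 − 3020) = 109.9/314 = 0.35
MPC = 1 − MPS = 0.65
Autonomous saving = 667 − 0.35(3020) = -390, so a = 390
C = 390 + 0.65(4216) = 390 + 2740.4 = 3130.4

C = 3130.4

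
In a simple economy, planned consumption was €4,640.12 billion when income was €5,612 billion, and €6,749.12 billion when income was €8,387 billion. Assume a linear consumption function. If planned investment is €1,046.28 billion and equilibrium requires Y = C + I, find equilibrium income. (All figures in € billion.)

Y = 5922

MPC = (6749.12 − 4640.12)/(8387 − 5612) = 2109/2775 = 0.76
a = 4640.12 − 0.76(5612) = 375
Equilibrium: Y = 375 + 0.76Y + 1046.28
0.24Y = 1421.28, so Y = 1421.28/0.24 = 5922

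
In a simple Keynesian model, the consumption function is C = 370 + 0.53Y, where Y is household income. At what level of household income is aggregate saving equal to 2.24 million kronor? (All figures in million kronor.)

S = Y − C = -370 + 0.47Y
-370 + 0.47Y = 2.24, so 0.47Y = 372.24 and Y = 792

Y = 792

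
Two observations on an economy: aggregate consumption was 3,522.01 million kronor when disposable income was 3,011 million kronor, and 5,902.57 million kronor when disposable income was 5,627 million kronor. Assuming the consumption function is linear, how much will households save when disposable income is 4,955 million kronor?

S = -336.05

MPC = (5902.57 − 3522.01)/(5627 − 3011) = 2380.56/2616 = 0.91
a = 3522.01 − 0.91(3011) = 3522.01 − 2740.01 = 782
C = 782 + 0.91(4955) = 5291.05
S = 4955 − 5291.05 = -336.05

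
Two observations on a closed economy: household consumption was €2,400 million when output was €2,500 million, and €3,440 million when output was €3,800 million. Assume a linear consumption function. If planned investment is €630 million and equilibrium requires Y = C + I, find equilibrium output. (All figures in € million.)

MPC = (3440 − 2400)/(3800 − 2500) = 1040/1300 = 0.8
a = 2400 − 0.8(2500) = 400
Equilibrium: Y = 400 + 0.8Y + 630
0.2Y = 1030, so Y = 1030/0.2 = 5150

Y = 5150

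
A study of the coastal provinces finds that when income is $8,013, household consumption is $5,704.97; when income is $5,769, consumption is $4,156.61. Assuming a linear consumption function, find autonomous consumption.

a = 176

MPC = ΔC/ΔY = (5704.97 − 4156.61)/(8013 − 5769) = 1548.36/2244 = 0.69
a = C − MPC·Y = 4156.61 − 0.69(5769) = 4156.61 − 3980.61 = 176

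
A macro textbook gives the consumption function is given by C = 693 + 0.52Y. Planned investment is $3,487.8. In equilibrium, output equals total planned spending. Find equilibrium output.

Y = 8710

Y = C + I = 693 + 0.52Y + 3487.8
Y − 0.52Y = 4180.8
0.48Y = 4180.8, so Y = 4180.8/0.48 = 8710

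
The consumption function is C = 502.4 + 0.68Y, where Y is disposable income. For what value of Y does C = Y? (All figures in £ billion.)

At break-even, C = Y: 502.4 + 0.68Y = Y
0.32Y = 502.4, so Y = 502.4/0.32 = 1570

Y = 1570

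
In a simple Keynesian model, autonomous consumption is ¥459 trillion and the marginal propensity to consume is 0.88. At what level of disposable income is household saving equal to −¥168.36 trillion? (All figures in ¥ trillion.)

S = Y − C = -459 + 0.12Y
-459 + 0.12Y = -168.36, so 0.12Y = 290.64 and Y = 2422

Y = 2422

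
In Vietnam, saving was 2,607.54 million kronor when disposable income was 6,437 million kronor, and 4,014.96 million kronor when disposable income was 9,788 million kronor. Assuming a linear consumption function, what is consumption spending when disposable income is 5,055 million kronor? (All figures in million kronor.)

MPS = ΔS/ΔY = (4014.96 − 2607.54)/(9788 − 6437) = 1407.42/3351 = 0.42
MPC = 1 − MPS = 0.58
Autonomous saving = 2607.54 − 0.42(6437) = -96, so a = 96
C = 96 + 0.58(5055) = 96 + 2931.9 = 3027.9

C = 3027.9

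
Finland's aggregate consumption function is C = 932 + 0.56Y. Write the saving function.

S = Y − C = Y − (932 + 0.56Y) = -932 + (1 − 0.56)Y

S = -932 + 0.44Y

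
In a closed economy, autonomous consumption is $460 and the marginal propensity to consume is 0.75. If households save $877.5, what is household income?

S = Y − C = -460 + 0.25Y
-460 + 0.25Y = 877.5, so 0.25Y = 1337.5 and Y = 5350

Y = 5350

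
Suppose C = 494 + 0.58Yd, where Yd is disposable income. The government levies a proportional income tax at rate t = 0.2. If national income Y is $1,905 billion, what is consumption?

C = 1377.92

Yd = (1 − 0.2)(1905) = 0.8(1905) = 1524
C = 494 + 0.58(1524) = 494 + 883.92 = 1377.92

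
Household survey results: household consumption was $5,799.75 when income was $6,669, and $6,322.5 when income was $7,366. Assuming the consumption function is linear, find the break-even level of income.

MPC = (6322.5 − 5799.75)/(7366 − 6669) = 522.75/697 = 0.75
a = 5799.75 − 0.75(6669) = 5799.75 − 5001.75 = 798
Break-even: Y = a/(1−MPC) = 798/0.25 = 3192

Y = 3192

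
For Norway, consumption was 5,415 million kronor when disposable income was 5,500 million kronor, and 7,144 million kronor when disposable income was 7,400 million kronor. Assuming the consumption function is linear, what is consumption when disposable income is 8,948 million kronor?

C = 8552.68

MPC = (7144 − 5415)/(7400 − 5500) = 1729/1900 = 0.91
a = 5415 − 0.91(5500) = 5415 − 5005 = 410
C = 410 + 0.91(8948) = 410 + 8142.68 = 8552.68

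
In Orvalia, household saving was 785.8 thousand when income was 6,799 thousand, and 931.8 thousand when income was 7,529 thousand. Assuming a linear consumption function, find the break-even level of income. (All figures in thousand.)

Y = 2870

MPS = ΔS/ΔY = (931.8 − 785.8)/(7529 − 6799) = 146/730 = 0.2
MPC = 1 − MPS = 0.8
From S(6799) = 785.8: −a + 0.2(6799) = 785.8, so a = 1359.8 − 785.8 = 574
Break-even (S = 0): Y = a/MPS = 574/0.2 = 2870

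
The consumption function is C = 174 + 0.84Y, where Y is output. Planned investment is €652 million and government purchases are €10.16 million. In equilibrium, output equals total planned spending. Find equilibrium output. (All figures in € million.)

Y = C + I + G = 174 + 0.84Y + 652 + 10.16
Y − 0.84Y = 836.16
0.16Y = 836.16, so Y = 836.16/0.16 = 5226

Y = 5226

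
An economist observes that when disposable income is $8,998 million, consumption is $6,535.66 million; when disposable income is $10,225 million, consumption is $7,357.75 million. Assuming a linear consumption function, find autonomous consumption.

a = 507

MPC = ΔC/ΔY = (7357.75 − 6535.66)/(10225 − 8998) = 822.09/1227 = 0.67
a = C − MPC·Y = 6535.66 − 0.67(8998) = 6535.66 − 6028.66 = 507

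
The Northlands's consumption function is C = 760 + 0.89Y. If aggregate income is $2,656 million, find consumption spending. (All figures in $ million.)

C = 3123.84

C = 760 + 0.89(2656) = 760 + 2363.84 = 3123.84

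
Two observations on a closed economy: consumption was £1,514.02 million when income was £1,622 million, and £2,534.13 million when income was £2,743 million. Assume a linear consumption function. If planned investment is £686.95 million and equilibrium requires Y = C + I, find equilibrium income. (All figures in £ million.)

Y = 8055

MPC = (2534.13 − 1514.02)/(2743 − 1622) = 1020.11/1121 = 0.91
a = 1514.02 − 0.91(1622) = 38
Equilibrium: Y = 38 + 0.91Y + 686.95
0.09Y = 724.95, so Y = 724.95/0.09 = 8055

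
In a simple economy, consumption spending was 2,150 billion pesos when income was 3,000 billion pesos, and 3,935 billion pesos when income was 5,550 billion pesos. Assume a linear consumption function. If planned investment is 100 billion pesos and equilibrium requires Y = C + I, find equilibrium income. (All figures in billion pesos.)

Y = 500

MPC = (3935 − 2150)/(5550 − 3000) = 1785/2550 = 0.7
a = 2150 − 0.7(3000) = 50
Equilibrium: Y = 50 + 0.7Y + 100
0.3Y = 150, so Y = 150/0.3 = 500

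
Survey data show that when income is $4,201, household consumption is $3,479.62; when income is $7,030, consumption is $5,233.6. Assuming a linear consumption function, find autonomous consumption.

a = 875

MPC = ΔC/ΔY = (5233.6 − 3479.62)/(7030 − 4201) = 1753.98/2829 = 0.62
a = C − MPC·Y = 3479.62 − 0.62(4201) = 3479.62 − 2604.62 = 875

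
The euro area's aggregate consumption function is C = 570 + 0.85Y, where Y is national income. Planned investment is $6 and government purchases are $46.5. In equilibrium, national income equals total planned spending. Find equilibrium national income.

Y = 4150

Y = C + I + G = 570 + 0.85Y + 6 + 46.5
Y − 0.85Y = 622.5
0.15Y = 622.5, so Y = 622.5/0.15 = 4150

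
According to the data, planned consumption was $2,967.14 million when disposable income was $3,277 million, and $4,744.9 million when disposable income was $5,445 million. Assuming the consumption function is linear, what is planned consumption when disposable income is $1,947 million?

C = 1876.54

MPC = (4744.9 − 2967.14)/(5445 − 3277) = 1777.76/2168 = 0.82
a = 2967.14 − 0.82(3277) = 2967.14 − 2687.14 = 280
C = 280 + 0.82(1947) = 280 + 1596.54 = 1876.54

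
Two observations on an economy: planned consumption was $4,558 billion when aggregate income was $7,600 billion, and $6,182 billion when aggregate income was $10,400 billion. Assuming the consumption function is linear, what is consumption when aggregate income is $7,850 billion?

MPC = (6182 − 4558)/(10400 − 7600) = 1624/2800 = 0.58
a = 4558 − 0.58(7600) = 4558 − 4408 = 150
C = 150 + 0.58(7850) = 150 + 4553 = 4703

C = 4703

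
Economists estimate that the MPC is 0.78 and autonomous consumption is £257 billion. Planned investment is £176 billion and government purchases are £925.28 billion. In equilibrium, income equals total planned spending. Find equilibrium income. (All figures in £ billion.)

Y = 6174

Y = C + I + G = 257 + 0.78Y + 176 + 925.28
Y − 0.78Y = 1358.28
0.22Y = 1358.28, so Y = 1358.28/0.22 = 6174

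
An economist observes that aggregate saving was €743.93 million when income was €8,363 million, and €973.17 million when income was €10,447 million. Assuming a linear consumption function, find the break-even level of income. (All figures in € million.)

MPS = ΔS/ΔY = (973.17 − 743.93)/(10447 − 8363) = 229.24/2084 = 0.11
MPC = 1 − MPS = 0.89
From S(8363) = 743.93: −a + 0.11(8363) = 743.93, so a = 919.93 − 743.93 = 176
Break-even (S = 0): Y = a/MPS = 176/0.11 = 1600

Y = 1600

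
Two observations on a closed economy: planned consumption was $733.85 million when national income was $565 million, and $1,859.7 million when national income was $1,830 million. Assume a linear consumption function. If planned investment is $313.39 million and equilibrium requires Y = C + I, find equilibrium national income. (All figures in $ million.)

MPC = (1859.7 − 733.85)/(1830 − 565) = 1125.85/1265 = 0.89
a = 733.85 − 0.89(565) = 231
Equilibrium: Y = 231 + 0.89Y + 313.39
0.11Y = 544.39, so Y = 544.39/0.11 = 4949

Y = 4949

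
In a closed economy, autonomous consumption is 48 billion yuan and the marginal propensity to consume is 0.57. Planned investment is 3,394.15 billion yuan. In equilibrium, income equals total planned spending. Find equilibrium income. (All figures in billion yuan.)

Y = C + I = 48 + 0.57Y + 3394.15
Y − 0.57Y = 3442.15
0.43Y = 3442.15, so Y = 3442.15/0.43 = 8005

Y = 8005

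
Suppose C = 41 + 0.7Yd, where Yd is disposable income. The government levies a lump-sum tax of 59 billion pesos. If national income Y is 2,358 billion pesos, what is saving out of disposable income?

Yd = Y − T = 2358 − 59 = 2299
C = 41 + 0.7(2299) = 41 + 1609.3 = 1650.3
S = Yd − C = 2299 − 1650.3 = 648.7

S = 648.7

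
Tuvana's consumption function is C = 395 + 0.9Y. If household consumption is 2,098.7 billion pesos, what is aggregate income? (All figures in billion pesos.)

Y = 1893

395 + 0.9Y = 2098.7
0.9Y = 1703.7, so Y = 1703.7/0.9 = 1893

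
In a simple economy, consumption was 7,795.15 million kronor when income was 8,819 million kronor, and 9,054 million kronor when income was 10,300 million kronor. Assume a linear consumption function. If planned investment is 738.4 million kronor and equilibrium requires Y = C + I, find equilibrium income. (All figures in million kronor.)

MPC = (9054 − 7795.15)/(10300 − 8819) = 1258.85/1481 = 0.85
a = 7795.15 − 0.85(8819) = 299
Equilibrium: Y = 299 + 0.85Y + 738.4
0.15Y = 1037.4, so Y = 1037.4/0.15 = 6916

Y = 6916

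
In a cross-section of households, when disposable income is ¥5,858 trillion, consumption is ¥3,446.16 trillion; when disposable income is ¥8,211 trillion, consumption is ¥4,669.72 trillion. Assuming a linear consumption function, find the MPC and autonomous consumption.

MPC = 0.52; a = 400

MPC = ΔC/ΔY = (4669.72 − 3446.16)/(8211 − 5858) = 1223.56/2353 = 0.52
a = C − MPC·Y = 3446.16 − 0.52(5858) = 3446.16 − 3046.16 = 400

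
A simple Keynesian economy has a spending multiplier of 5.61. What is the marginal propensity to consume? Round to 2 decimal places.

MPC = 0.82

k = 1/(1 − MPC), so 1 − MPC = 1/k = 1/5.61 = 0.1783
MPC = 1 − 0.1783 = 0.82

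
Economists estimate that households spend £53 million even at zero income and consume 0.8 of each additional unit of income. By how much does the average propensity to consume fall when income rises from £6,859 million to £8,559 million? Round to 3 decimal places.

ΔAPC = 0.002

At Y = 6859: C = 53 + 0.8(6859) = 5540.2, APC = 5540.2/6859 = 0.8077
At Y = 8559: C = 6900.2, APC = 6900.2/8559 = 0.8062
Fall in APC = 0.8077 − 0.8062 = 0.0015 ≈ 0.002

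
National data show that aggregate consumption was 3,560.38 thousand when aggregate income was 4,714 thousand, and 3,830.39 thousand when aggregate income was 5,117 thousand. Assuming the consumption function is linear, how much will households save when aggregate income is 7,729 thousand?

S = 2148.57

MPC = (3830.39 − 3560.38)/(5117 − 4714) = 270.01/403 = 0.67
a = 3560.38 − 0.67(4714) = 3560.38 − 3158.38 = 402
C = 402 + 0.67(7729) = 5580.43
S = 7729 − 5580.43 = 2148.57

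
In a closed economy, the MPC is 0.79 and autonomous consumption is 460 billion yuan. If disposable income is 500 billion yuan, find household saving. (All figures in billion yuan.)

S = -355

C = 460 + 0.79(500) = 460 + 395 = 855
S = Y − C = 500 − 855 = -355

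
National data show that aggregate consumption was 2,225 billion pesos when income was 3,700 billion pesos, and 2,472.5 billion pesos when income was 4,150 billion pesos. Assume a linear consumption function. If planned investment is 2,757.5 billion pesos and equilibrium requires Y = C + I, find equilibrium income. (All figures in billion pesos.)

MPC = (2472.5 − 2225)/(4150 − 3700) = 247.5/450 = 0.55
a = 2225 − 0.55(3700) = 190
Equilibrium: Y = 190 + 0.55Y + 2757.5
0.45Y = 2947.5, so Y = 2947.5/0.45 = 6550

Y = 6550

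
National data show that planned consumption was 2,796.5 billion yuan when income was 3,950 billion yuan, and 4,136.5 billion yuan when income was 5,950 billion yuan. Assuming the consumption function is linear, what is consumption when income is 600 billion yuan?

MPC = (4136.5 − 2796.5)/(5950 − 3950) = 1340/2000 = 0.67
a = 2796.5 − 0.67(3950) = 2796.5 − 2646.5 = 150
C = 150 + 0.67(600) = 150 + 402 = 552

C = 552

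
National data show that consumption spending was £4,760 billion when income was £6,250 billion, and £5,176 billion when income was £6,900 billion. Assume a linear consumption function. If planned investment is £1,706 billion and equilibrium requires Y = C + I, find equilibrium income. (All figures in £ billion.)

Y = 6850

MPC = (5176 − 4760)/(6900 − 6250) = 416/650 = 0.64
a = 4760 − 0.64(6250) = 760
Equilibrium: Y = 760 + 0.64Y + 1706
0.36Y = 2466, so Y = 2466/0.36 = 6850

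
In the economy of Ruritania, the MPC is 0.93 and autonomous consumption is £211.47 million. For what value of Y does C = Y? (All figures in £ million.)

At break-even, C = Y: 211.47 + 0.93Y = Y
0.07Y = 211.47, so Y = 211.47/0.07 = 3021

Y = 3021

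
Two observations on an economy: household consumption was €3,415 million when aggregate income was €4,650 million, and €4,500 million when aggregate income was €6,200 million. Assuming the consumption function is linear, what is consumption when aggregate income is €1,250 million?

MPC = (4500 − 3415)/(6200 − 4650) = 1085/1550 = 0.7
a = 3415 − 0.7(4650) = 3415 − 3255 = 160
C = 160 + 0.7(1250) = 160 + 875 = 1035

C = 1035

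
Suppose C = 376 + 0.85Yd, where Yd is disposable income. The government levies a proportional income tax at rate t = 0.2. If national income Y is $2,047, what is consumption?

C = 1767.96

Yd = (1 − 0.2)(2047) = 0.8(2047) = 1637.6
C = 376 + 0.85(1637.6) = 376 + 1391.96 = 1767.96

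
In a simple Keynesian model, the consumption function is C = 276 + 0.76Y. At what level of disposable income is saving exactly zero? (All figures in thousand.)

At break-even, C = Y: 276 + 0.76Y = Y
0.24Y = 276, so Y = 276/0.24 = 1150

Y = 1150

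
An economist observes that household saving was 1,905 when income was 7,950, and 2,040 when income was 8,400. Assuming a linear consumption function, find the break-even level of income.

MPS = ΔS/ΔY = (2040 − 1905)/(8400 − 7950) = 135/450 = 0.3
MPC = 1 − MPS = 0.7
From S(7950) = 1905: −a + 0.3(7950) = 1905, so a = 2385 − 1905 = 480
Break-even (S = 0): Y = a/MPS = 480/0.3 = 1600

Y = 1600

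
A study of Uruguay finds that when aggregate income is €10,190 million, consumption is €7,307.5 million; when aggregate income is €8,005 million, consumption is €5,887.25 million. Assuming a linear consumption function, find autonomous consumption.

MPC = ΔC/ΔY = (7307.5 − 5887.25)/(10190 − 8005) = 1420.25/2185 = 0.65
a = C − MPC·Y = 5887.25 − 0.65(8005) = 5887.25 − 5203.25 = 684

a = 684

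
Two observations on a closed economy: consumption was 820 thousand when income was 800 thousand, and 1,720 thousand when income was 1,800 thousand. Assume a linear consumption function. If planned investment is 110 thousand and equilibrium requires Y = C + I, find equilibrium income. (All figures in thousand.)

Y = 2100

MPC = (1720 − 820)/(1800 − 800) = 900/1000 = 0.9
a = 820 − 0.9(800) = 100
Equilibrium: Y = 100 + 0.9Y + 110
0.1Y = 210, so Y = 210/0.1 = 2100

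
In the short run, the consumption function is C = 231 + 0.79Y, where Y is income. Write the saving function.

S = Y − C = Y − (231 + 0.79Y) = -231 + (1 − 0.79)Y

S = -231 + 0.21Y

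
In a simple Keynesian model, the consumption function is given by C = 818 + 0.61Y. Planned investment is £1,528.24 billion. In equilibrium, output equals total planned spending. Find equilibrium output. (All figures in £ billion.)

Y = 6016

Y = C + I = 818 + 0.61Y + 1528.24
Y − 0.61Y = 2346.24
0.39Y = 2346.24, so Y = 2346.24/0.39 = 6016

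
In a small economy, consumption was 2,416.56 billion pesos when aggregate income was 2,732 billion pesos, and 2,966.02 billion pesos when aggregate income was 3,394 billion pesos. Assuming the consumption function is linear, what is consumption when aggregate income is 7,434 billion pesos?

C = 6319.22

MPC = (2966.02 − 2416.56)/(3394 − 2732) = 549.46/662 = 0.83
a = 2416.56 − 0.83(2732) = 2416.56 − 2267.56 = 149
C = 149 + 0.83(7434) = 149 + 6170.22 = 6319.22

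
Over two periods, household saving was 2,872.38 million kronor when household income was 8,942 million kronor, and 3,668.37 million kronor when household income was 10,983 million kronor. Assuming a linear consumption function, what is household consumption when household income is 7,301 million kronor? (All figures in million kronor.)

C = 5068.61

MPS = ΔS/ΔY = (3668.37 − 2872.38)/(10983 − 8942) = 795.99/2041 = 0.39
MPC = 1 − MPS = 0.61
Autonomous saving = 2872.38 − 0.39(8942) = -615, so a = 615
C = 615 + 0.61(7301) = 615 + 4453.61 = 5068.61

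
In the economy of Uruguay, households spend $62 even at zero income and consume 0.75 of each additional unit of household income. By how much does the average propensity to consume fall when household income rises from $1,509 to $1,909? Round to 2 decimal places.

At Y = 1509: C = 62 + 0.75(1509) = 1193.75, APC = 1193.75/1509 = 0.791
At Y = 1909: C = 1493.75, APC = 1493.75/1909 = 0.782
Fall in APC = 0.791 − 0.782 = 0.009 ≈ 0.01

ΔAPC = 0.01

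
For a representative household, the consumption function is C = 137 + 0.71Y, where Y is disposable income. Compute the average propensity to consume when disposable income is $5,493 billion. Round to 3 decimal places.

APC = 0.735

C = 137 + 0.71(5493) = 4037.03
APC = C/Y = 4037.03/5493 = 0.735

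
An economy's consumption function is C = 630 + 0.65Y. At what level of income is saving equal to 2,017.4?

Y = 7564

S = Y − C = -630 + 0.35Y
-630 + 0.35Y = 2017.4, so 0.35Y = 2647.4 and Y = 7564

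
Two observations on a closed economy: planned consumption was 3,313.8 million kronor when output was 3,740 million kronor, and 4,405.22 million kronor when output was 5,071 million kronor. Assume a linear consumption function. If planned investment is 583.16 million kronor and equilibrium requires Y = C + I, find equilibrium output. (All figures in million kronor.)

Y = 4612

MPC = (4405.22 − 3313.8)/(5071 − 3740) = 1091.42/1331 = 0.82
a = 3313.8 − 0.82(3740) = 247
Equilibrium: Y = 247 + 0.82Y + 583.16
0.18Y = 830.16, so Y = 830.16/0.18 = 4612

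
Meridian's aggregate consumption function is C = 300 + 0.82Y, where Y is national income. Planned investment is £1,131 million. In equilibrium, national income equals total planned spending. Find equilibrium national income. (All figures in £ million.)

Y = C + I = 300 + 0.82Y + 1131
Y − 0.82Y = 1431
0.18Y = 1431, so Y = 1431/0.18 = 7950

Y = 7950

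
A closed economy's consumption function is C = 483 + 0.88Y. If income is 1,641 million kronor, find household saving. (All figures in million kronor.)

S = -286.08

C = 483 + 0.88(1641) = 483 + 1444.08 = 1927.08
S = Y − C = 1641 − 1927.08 = -286.08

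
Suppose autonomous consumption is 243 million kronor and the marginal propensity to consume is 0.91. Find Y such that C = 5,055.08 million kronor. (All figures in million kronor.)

243 + 0.91Y = 5055.08
0.91Y = 4812.08, so Y = 4812.08/0.91 = 5288

Y = 5288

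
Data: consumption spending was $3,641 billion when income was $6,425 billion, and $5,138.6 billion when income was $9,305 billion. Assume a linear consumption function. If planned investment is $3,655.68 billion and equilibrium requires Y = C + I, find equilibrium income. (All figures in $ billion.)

MPC = (5138.6 − 3641)/(9305 − 6425) = 1497.6/2880 = 0.52
a = 3641 − 0.52(6425) = 300
Equilibrium: Y = 300 + 0.52Y + 3655.68
0.48Y = 3955.68, so Y = 3955.68/0.48 = 8241

Y = 8241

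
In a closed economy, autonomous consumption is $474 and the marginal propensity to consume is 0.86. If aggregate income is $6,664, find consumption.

C = 6205.04

C = 474 + 0.86(6664) = 474 + 5731.04 = 6205.04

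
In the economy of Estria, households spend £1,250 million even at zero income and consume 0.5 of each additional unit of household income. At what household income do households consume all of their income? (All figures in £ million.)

At break-even, C = Y: 1250 + 0.5Y = Y
0.5Y = 1250, so Y = 1250/0.5 = 2500

Y = 2500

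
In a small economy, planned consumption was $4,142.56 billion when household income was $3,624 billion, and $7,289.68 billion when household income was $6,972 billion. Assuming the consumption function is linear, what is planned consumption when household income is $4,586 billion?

MPC = (7289.68 − 4142.56)/(6972 − 3624) = 3147.12/3348 = 0.94
a = 4142.56 − 0.94(3624) = 4142.56 − 3406.56 = 736
C = 736 + 0.94(4586) = 736 + 4310.84 = 5046.84

C = 5046.84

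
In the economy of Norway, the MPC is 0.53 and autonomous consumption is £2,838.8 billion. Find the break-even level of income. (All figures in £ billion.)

Y = 6040

At break-even, C = Y: 2838.8 + 0.53Y = Y
0.47Y = 2838.8, so Y = 2838.8/0.47 = 6040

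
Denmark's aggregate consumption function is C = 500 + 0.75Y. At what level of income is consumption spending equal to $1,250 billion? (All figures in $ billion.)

500 + 0.75Y = 1250
0.75Y = 750, so Y = 750/0.75 = 1000

Y = 1000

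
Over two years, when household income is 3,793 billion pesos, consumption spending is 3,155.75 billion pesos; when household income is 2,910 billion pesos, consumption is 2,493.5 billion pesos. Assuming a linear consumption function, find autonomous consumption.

a = 311

MPC = ΔC/ΔY = (3155.75 − 2493.5)/(3793 − 2910) = 662.25/883 = 0.75
a = C − MPC·Y = 2493.5 − 0.75(2910) = 2493.5 − 2182.5 = 311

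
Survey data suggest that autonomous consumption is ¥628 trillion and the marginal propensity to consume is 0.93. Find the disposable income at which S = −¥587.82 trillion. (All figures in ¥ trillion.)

Y = 574

S = Y − C = -628 + 0.07Y
-628 + 0.07Y = -587.82, so 0.07Y = 40.18 and Y = 574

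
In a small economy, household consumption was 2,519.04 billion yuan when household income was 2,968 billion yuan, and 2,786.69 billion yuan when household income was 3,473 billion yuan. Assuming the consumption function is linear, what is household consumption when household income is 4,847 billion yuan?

MPC = (2786.69 − 2519.04)/(3473 − 2968) = 267.65/505 = 0.53
a = 2519.04 − 0.53(2968) = 2519.04 − 1573.04 = 946
C = 946 + 0.53(4847) = 946 + 2568.91 = 3514.91

C = 3514.91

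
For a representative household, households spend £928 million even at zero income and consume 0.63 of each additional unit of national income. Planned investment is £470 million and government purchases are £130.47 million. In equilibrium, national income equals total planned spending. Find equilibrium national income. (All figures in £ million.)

Y = C + I + G = 928 + 0.63Y + 470 + 130.47
Y − 0.63Y = 1528.47
0.37Y = 1528.47, so Y = 1528.47/0.37 = 4131

Y = 4131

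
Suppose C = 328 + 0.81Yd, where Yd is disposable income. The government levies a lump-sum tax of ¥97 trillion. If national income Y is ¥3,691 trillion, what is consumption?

Yd = Y − T = 3691 − 97 = 3594
C = 328 + 0.81(3594) = 328 + 2911.14 = 3239.14

C = 3239.14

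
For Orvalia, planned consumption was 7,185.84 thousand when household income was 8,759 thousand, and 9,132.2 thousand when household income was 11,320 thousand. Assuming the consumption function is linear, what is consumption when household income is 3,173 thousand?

C = 2940.48

MPC = (9132.2 − 7185.84)/(11320 − 8759) = 1946.36/2561 = 0.76
a = 7185.84 − 0.76(8759) = 7185.84 − 6656.84 = 529
C = 529 + 0.76(3173) = 529 + 2411.48 = 2940.48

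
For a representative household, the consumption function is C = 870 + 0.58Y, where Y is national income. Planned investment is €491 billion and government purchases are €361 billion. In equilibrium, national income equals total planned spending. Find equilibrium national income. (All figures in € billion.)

Y = 4100

Y = C + I + G = 870 + 0.58Y + 491 + 361
Y − 0.58Y = 1722
0.42Y = 1722, so Y = 1722/0.42 = 4100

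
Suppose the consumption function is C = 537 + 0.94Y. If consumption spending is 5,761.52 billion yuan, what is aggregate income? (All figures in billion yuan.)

537 + 0.94Y = 5761.52
0.94Y = 5224.52, so Y = 5224.52/0.94 = 5558

Y = 5558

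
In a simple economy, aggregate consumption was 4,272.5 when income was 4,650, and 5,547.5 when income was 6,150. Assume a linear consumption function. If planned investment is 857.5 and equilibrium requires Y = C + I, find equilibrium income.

Y = 7850

MPC = (5547.5 − 4272.5)/(6150 − 4650) = 1275/1500 = 0.85
a = 4272.5 − 0.85(4650) = 320
Equilibrium: Y = 320 + 0.85Y + 857.5
0.15Y = 1177.5, so Y = 1177.5/0.15 = 7850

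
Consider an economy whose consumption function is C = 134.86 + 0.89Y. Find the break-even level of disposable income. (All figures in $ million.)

At break-even, C = Y: 134.86 + 0.89Y = Y
0.11Y = 134.86, so Y = 134.86/0.11 = 1226

Y = 1226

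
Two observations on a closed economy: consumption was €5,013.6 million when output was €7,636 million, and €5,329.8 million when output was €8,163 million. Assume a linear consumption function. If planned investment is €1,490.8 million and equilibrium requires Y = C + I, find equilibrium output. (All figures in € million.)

Y = 4807

MPC = (5329.8 − 5013.6)/(8163 − 7636) = 316.2/527 = 0.6
a = 5013.6 − 0.6(7636) = 432
Equilibrium: Y = 432 + 0.6Y + 1490.8
0.4Y = 1922.8, so Y = 1922.8/0.4 = 4807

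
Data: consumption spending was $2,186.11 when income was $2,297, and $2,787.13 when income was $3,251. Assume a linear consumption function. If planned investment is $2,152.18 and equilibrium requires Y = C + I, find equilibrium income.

MPC = (2787.13 − 2186.11)/(3251 − 2297) = 601.02/954 = 0.63
a = 2186.11 − 0.63(2297) = 739
Equilibrium: Y = 739 + 0.63Y + 2152.18
0.37Y = 2891.18, so Y = 2891.18/0.37 = 7814

Y = 7814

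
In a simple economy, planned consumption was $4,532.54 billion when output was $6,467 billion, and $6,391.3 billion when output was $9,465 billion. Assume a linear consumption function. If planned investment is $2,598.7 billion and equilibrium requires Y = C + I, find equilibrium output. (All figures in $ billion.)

MPC = (6391.3 − 4532.54)/(9465 − 6467) = 1858.76/2998 = 0.62
a = 4532.54 − 0.62(6467) = 523
Equilibrium: Y = 523 + 0.62Y + 2598.7
0.38Y = 3121.7, so Y = 3121.7/0.38 = 8215

Y = 8215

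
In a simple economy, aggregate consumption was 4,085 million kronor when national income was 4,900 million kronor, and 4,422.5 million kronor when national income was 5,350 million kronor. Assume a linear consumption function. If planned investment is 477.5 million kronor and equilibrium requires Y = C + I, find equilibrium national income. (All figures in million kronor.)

Y = 3550

MPC = (4422.5 − 4085)/(5350 − 4900) = 337.5/450 = 0.75
a = 4085 − 0.75(4900) = 410
Equilibrium: Y = 410 + 0.75Y + 477.5
0.25Y = 887.5, so Y = 887.5/0.25 = 3550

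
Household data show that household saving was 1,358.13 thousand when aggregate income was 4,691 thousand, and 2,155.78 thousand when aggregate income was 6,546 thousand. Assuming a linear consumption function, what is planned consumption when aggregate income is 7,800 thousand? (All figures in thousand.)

MPS = ΔS/ΔY = (2155.78 − 1358.13)/(6546 − 4691) = 797.65/1855 = 0.43
MPC = 1 − MPS = 0.57
Autonomous saving = 1358.13 − 0.43(4691) = -659, so a = 659
C = 659 + 0.57(7800) = 659 + 4446 = 5105

C = 5105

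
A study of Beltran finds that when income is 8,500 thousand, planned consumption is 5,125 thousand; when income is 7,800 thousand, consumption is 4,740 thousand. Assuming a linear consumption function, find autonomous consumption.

MPC = ΔC/ΔY = (5125 − 4740)/(8500 − 7800) = 385/700 = 0.55
a = C − MPC·Y = 4740 − 0.55(7800) = 4740 − 4290 = 450

a = 450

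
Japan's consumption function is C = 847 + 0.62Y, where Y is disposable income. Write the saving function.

S = -847 + 0.38Y

S = Y − C = Y − (847 + 0.62Y) = -847 + (1 − 0.62)Y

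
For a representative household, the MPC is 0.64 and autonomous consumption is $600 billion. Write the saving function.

S = Y − C = Y − (600 + 0.64Y) = -600 + (1 − 0.64)Y

S = -600 + 0.36Y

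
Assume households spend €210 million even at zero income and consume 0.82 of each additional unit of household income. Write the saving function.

S = Y − C = Y − (210 + 0.82Y) = -210 + (1 − 0.82)Y

S = -210 + 0.18Y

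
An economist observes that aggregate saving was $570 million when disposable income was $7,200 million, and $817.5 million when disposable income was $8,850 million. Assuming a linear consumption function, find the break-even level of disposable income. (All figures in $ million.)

Y = 3400

MPS = ΔS/ΔY = (817.5 − 570)/(8850 − 7200) = 247.5/1650 = 0.15
MPC = 1 − MPS = 0.85
From S(7200) = 570: −a + 0.15(7200) = 570, so a = 1080 − 570 = 510
Break-even (S = 0): Y = a/MPS = 510/0.15 = 3400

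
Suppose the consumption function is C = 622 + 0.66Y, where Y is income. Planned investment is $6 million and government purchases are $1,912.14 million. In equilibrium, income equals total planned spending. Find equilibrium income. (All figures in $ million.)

Y = C + I + G = 622 + 0.66Y + 6 + 1912.14
Y − 0.66Y = 2540.14
0.34Y = 2540.14, so Y = 2540.14/0.34 = 7471

Y = 7471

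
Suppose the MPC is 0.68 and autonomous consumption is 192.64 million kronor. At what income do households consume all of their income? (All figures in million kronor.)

Y = 602

At break-even, C = Y: 192.64 + 0.68Y = Y
0.32Y = 192.64, so Y = 192.64/0.32 = 602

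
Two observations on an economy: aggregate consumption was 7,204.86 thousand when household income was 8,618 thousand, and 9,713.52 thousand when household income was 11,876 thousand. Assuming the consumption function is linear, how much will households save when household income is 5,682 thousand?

MPC = (9713.52 − 7204.86)/(11876 − 8618) = 2508.66/3258 = 0.77
a = 7204.86 − 0.77(8618) = 7204.86 − 6635.86 = 569
C = 569 + 0.77(5682) = 4944.14
S = 5682 − 4944.14 = 737.86

S = 737.86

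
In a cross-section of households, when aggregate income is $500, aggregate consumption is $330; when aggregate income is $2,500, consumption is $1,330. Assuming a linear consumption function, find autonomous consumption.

MPC = ΔC/ΔY = (1330 − 330)/(2500 − 500) = 1000/2000 = 0.5
a = C − MPC·Y = 330 − 0.5(500) = 330 − 250 = 80

a = 80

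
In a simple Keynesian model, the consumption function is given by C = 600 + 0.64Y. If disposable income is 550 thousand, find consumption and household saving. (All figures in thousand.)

C = 600 + 0.64(550) = 600 + 352 = 952
S = Y − C = 550 − 952 = -402

C = 952; S = -402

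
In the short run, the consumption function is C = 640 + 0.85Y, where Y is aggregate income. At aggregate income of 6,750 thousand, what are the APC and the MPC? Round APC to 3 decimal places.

APC = 0.945; MPC = 0.85

MPC = 0.85 (the slope of the consumption function)
C = 640 + 0.85(6750) = 6377.5, so APC = 6377.5/6750 = 0.945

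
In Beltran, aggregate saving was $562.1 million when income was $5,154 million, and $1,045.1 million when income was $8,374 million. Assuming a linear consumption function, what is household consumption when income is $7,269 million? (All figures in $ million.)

C = 6389.65

MPS = ΔS/ΔY = (1045.1 − 562.1)/(8374 − 5154) = 483/3220 = 0.15
MPC = 1 − MPS = 0.85
Autonomous saving = 562.1 − 0.15(5154) = -211, so a = 211
C = 211 + 0.85(7269) = 211 + 6178.65 = 6389.65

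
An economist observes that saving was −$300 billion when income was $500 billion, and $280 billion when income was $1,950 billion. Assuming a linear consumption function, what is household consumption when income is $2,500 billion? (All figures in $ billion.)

MPS = ΔS/ΔY = (280 − (-300))/(1950 − 500) = 580/1450 = 0.4
MPC = 1 − MPS = 0.6
Autonomous saving = -300 − 0.4(500) = -500, so a = 500
C = 500 + 0.6(2500) = 500 + 1500 = 2000

C = 2000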